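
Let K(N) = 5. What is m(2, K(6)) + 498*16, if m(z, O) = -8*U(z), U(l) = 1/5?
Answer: 39832/5 ≈ 7966.4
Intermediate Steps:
U(l) = ⅕
m(z, O) = -8/5 (m(z, O) = -8*⅕ = -8/5)
m(2, K(6)) + 498*16 = -8/5 + 498*16 = -8/5 + 7968 = 39832/5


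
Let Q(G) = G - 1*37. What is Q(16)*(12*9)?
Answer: -2268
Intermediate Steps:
Q(G) = -37 + G (Q(G) = G - 37 = -37 + G)
Q(16)*(12*9) = (-37 + 16)*(12*9) = -21*108 = -2268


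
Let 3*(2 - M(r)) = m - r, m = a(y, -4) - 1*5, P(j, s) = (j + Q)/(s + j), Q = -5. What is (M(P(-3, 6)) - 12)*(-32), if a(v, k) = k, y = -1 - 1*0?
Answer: 2272/9 ≈ 252.44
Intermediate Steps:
y = -1 (y = -1 + 0 = -1)
P(j, s) = (-5 + j)/(j + s) (P(j, s) = (j - 5)/(s + j) = (-5 + j)/(j + s))
m = -9 (m = -4 - 1*5 = -4 - 5 = -9)
M(r) = 5 + r/3 (M(r) = 2 - (-9 - r)/3 = 2 + (3 + r/3) = 5 + r/3)
(M(P(-3, 6)) - 12)*(-32) = ((5 + ((-5 - 3)/(-3 + 6))/3) - 12)*(-32) = ((5 + (-8/3)/3) - 12)*(-32) = ((5 + ((⅓)*(-8))/3) - 12)*(-32) = ((5 + (⅓)*(-8/3)) - 12)*(-32) = ((5 - 8/9) - 12)*(-32) = (37/9 - 12)*(-32) = -71/9*(-32) = 2272/9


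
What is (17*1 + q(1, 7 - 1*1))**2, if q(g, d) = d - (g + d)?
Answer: 256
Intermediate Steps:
q(g, d) = -g (q(g, d) = d - (d + g) = d + (-d - g) = -g)
(17*1 + q(1, 7 - 1*1))**2 = (17*1 - 1*1)**2 = (17 - 1)**2 = 16**2 = 256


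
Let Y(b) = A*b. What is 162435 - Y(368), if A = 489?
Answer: -17517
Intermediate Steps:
Y(b) = 489*b
162435 - Y(368) = 162435 - 489*368 = 162435 - 1*179952 = 162435 - 179952 = -17517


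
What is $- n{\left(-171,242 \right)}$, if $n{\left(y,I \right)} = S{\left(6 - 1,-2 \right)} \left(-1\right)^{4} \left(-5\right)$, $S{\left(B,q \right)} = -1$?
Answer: $-5$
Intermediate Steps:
$n{\left(y,I \right)} = 5$ ($n{\left(y,I \right)} = - \left(-1\right)^{4} \left(-5\right) = \left(-1\right) 1 \left(-5\right) = \left(-1\right) \left(-5\right) = 5$)
$- n{\left(-171,242 \right)} = \left(-1\right) 5 = -5$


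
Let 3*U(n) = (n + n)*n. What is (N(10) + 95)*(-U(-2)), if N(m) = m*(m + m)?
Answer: -2360/3 ≈ -786.67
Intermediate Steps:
U(n) = 2*n²/3 (U(n) = ((n + n)*n)/3 = ((2*n)*n)/3 = (2*n²)/3 = 2*n²/3)
N(m) = 2*m² (N(m) = m*(2*m) = 2*m²)
(N(10) + 95)*(-U(-2)) = (2*10² + 95)*(-2*(-2)²/3) = (2*100 + 95)*(-2*4/3) = (200 + 95)*(-1*8/3) = 295*(-8/3) = -2360/3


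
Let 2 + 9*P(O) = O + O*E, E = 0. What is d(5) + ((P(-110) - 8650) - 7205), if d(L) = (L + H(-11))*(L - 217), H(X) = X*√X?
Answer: -152347/9 + 2332*I*√11 ≈ -16927.0 + 7734.4*I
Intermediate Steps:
H(X) = X^(3/2)
P(O) = -2/9 + O/9 (P(O) = -2/9 + (O + O*0)/9 = -2/9 + (O + 0)/9 = -2/9 + O/9)
d(L) = (-217 + L)*(L - 11*I*√11) (d(L) = (L + (-11)^(3/2))*(L - 217) = (L - 11*I*√11)*(-217 + L) = (-217 + L)*(L - 11*I*√11))
d(5) + ((P(-110) - 8650) - 7205) = (5² - 217*5 + 2387*I*√11 - 11*I*5*√11) + (((-2/9 + (⅑)*(-110)) - 8650) - 7205) = (25 - 1085 + 2387*I*√11 - 55*I*√11) + (((-2/9 - 110/9) - 8650) - 7205) = (-1060 + 2332*I*√11) + ((-112/9 - 8650) - 7205) = (-1060 + 2332*I*√11) + (-77962/9 - 7205) = (-1060 + 2332*I*√11) - 142807/9 = -152347/9 + 2332*I*√11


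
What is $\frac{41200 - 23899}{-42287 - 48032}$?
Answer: $- \frac{17301}{90319} \approx -0.19155$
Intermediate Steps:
$\frac{41200 - 23899}{-42287 - 48032} = \frac{17301}{-90319} = 17301 \left(- \frac{1}{90319}\right) = - \frac{17301}{90319}$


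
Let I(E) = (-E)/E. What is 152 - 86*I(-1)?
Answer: 238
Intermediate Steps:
I(E) = -1
152 - 86*I(-1) = 152 - 86*(-1) = 152 + 86 = 238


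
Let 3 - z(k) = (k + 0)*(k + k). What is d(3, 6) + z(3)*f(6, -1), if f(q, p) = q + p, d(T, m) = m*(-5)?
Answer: -105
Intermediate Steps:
d(T, m) = -5*m
z(k) = 3 - 2*k² (z(k) = 3 - (k + 0)*(k + k) = 3 - k*2*k = 3 - 2*k²)
f(q, p) = p + q
d(3, 6) + z(3)*f(6, -1) = -5*6 + (3 - 2*3²)*(-1 + 6) = -30 + (3 - 2*9)*5 = -30 + (3 - 18)*5 = -30 - 15*5 = -30 - 75 = -105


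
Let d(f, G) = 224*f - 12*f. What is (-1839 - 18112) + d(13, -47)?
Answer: -17195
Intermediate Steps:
d(f, G) = 212*f
(-1839 - 18112) + d(13, -47) = (-1839 - 18112) + 212*13 = -19951 + 2756 = -17195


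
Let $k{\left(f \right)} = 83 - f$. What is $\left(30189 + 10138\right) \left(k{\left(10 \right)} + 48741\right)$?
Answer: $1968522178$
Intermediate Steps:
$\left(30189 + 10138\right) \left(k{\left(10 \right)} + 48741\right) = \left(30189 + 10138\right) \left(\left(83 - 10\right) + 48741\right) = 40327 \left(\left(83 - 10\right) + 48741\right) = 40327 \left(73 + 48741\right) = 40327 \cdot 48814 = 1968522178$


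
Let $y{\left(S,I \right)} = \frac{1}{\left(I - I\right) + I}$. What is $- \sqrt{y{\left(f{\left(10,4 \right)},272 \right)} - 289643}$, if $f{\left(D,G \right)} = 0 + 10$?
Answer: $- \frac{3 i \sqrt{148812135}}{68} \approx - 538.18 i$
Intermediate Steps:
$f{\left(D,G \right)} = 10$
$y{\left(S,I \right)} = \frac{1}{I}$ ($y{\left(S,I \right)} = \frac{1}{0 + I} = \frac{1}{I}$)
$- \sqrt{y{\left(f{\left(10,4 \right)},272 \right)} - 289643} = - \sqrt{\frac{1}{272} - 289643} = - \sqrt{- \frac{78782895}{272}} = - \frac{3 i \sqrt{148812135}}{68}$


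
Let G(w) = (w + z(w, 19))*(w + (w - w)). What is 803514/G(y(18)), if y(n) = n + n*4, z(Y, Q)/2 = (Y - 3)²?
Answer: 133919/228420 ≈ 0.58628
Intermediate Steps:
z(Y, Q) = 2*(-3 + Y)² (z(Y, Q) = 2*(Y - 3)² = 2*(-3 + Y)²)
y(n) = 5*n (y(n) = n + 4*n = 5*n)
G(w) = w*(w + 2*(-3 + w)²) (G(w) = (w + 2*(-3 + w)²)*(w + (w - w)) = (w + 2*(-3 + w)²)*(w + 0) = (w + 2*(-3 + w)²)*w = w*(w + 2*(-3 + w)²))
803514/G(y(18)) = 803514/(((5*18)*(5*18 + 2*(-3 + 5*18)²))) = 803514/((90*(90 + 2*(-3 + 90)²))) = 803514/((90*(90 + 2*87²))) = 803514/((90*(90 + 2*7569))) = 803514/((90*(90 + 15138))) = 803514/((90*15228)) = 803514/1370520 = 803514*(1/1370520) = 133919/228420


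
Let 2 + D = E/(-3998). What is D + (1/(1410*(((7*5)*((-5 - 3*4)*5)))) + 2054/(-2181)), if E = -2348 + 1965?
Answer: -2891563181483/1016019486125 ≈ -2.8460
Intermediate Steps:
E = -383
D = -7613/3998 (D = -2 - 383/(-3998) = -2 - 383*(-1/3998) = -2 + 383/3998 = -7613/3998 ≈ -1.9042)
D + (1/(1410*(((7*5)*((-5 - 3*4)*5)))) + 2054/(-2181)) = -7613/3998 + (1/(1410*(((7*5)*((-5 - 3*4)*5)))) + 2054/(-2181)) = -7613/3998 + (1/(1410*((35*((-5 - 12)*5)))) + 2054*(-1/2181)) = -7613/3998 + (1/(1410*((35*(-17*5)))) - 2054/2181) = -7613/3998 + (1/(1410*((35*(-85)))) - 2054/2181) = -7613/3998 + ((1/1410)/(-2975) - 2054/2181) = -7613/3998 + ((1/1410)*(-1/2975) - 2054/2181) = -7613/3998 + (-1/4194750 - 2054/2181) = -7613/3998 - 957335409/1016527750 = -2891563181483/1016019486125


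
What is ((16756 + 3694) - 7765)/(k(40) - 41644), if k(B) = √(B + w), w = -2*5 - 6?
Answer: -132063535/433555678 - 12685*√6/867111356 ≈ -0.30464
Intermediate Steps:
w = -16 (w = -10 - 6 = -16)
k(B) = √(-16 + B) (k(B) = √(B - 16) = √(-16 + B))
((16756 + 3694) - 7765)/(k(40) - 41644) = ((16756 + 3694) - 7765)/(√(-16 + 40) - 41644) = (20450 - 7765)/(√24 - 41644) = 12685/(2*√6 - 41644) = 12685/(-41644 + 2*√6)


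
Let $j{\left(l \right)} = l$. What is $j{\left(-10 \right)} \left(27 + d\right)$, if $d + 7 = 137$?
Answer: $-1570$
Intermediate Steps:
$d = 130$ ($d = -7 + 137 = 130$)
$j{\left(-10 \right)} \left(27 + d\right) = - 10 \left(27 + 130\right) = \left(-10\right) 157 = -1570$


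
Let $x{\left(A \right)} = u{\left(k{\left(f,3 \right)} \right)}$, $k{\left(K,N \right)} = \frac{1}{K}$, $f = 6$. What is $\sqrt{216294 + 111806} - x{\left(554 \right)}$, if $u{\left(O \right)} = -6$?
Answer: $6 + 10 \sqrt{3281} \approx 578.8$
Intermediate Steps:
$x{\left(A \right)} = -6$
$\sqrt{216294 + 111806} - x{\left(554 \right)} = \sqrt{216294 + 111806} - -6 = \sqrt{328100} + 6 = 10 \sqrt{3281} + 6 = 6 + 10 \sqrt{3281}$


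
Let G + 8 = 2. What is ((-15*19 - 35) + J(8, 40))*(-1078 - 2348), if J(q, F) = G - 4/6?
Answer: 1119160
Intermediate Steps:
G = -6 (G = -8 + 2 = -6)
J(q, F) = -20/3 (J(q, F) = -6 - 4/6 = -6 + (⅙)*(-4) = -6 - ⅔ = -20/3)
((-15*19 - 35) + J(8, 40))*(-1078 - 2348) = ((-15*19 - 35) - 20/3)*(-1078 - 2348) = ((-285 - 35) - 20/3)*(-3426) = (-320 - 20/3)*(-3426) = -980/3*(-3426) = 1119160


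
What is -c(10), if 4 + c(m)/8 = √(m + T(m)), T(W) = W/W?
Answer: 32 - 8*√11 ≈ 5.4670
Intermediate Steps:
T(W) = 1
c(m) = -32 + 8*√(1 + m) (c(m) = -32 + 8*√(m + 1) = -32 + 8*√(1 + m))
-c(10) = -(-32 + 8*√(1 + 10)) = -(-32 + 8*√11) = 32 - 8*√11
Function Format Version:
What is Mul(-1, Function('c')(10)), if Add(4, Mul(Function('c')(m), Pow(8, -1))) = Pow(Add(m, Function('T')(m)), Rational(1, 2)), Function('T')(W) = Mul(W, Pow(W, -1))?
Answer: Add(32, Mul(-8, Pow(11, Rational(1, 2)))) ≈ 5.4670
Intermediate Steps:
Function('T')(W) = 1
Function('c')(m) = Add(-32, Mul(8, Pow(Add(1, m), Rational(1, 2)))) (Function('c')(m) = Add(-32, Mul(8, Pow(Add(m, 1), Rational(1, 2)))) = Add(-32, Mul(8, Pow(Add(1, m), Rational(1, 2)))))
Mul(-1, Function('c')(10)) = Mul(-1, Add(-32, Mul(8, Pow(Add(1, 10), Rational(1, 2))))) = Mul(-1, Add(-32, Mul(8, Pow(11, Rational(1, 2))))) = Add(32, Mul(-8, Pow(11, Rational(1, 2))))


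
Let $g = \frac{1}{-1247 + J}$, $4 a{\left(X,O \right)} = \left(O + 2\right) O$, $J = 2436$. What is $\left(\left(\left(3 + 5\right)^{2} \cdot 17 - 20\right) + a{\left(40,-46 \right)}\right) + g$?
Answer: $\frac{1871487}{1189} \approx 1574.0$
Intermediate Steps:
$a{\left(X,O \right)} = \frac{O \left(2 + O\right)}{4}$ ($a{\left(X,O \right)} = \frac{\left(O + 2\right) O}{4} = \frac{\left(2 + O\right) O}{4} = \frac{O \left(2 + O\right)}{4}$)
$g = \frac{1}{1189}$ ($g = \frac{1}{-1247 + 2436} = \frac{1}{1189} \approx 0.00084104$)
$\left(\left(\left(3 + 5\right)^{2} \cdot 17 - 20\right) + a{\left(40,-46 \right)}\right) + g = \left(\left(\left(3 + 5\right)^{2} \cdot 17 - 20\right) + \frac{1}{4} \left(-46\right) \left(2 - 46\right)\right) + \frac{1}{1189} = \left(\left(8^{2} \cdot 17 - 20\right) + \frac{1}{4} \left(-46\right) \left(-44\right)\right) + \frac{1}{1189} = \left(\left(64 \cdot 17 - 20\right) + 506\right) + \frac{1}{1189} = \left(\left(1088 - 20\right) + 506\right) + \frac{1}{1189} = \left(1068 + 506\right) + \frac{1}{1189} = 1574 + \frac{1}{1189} = \frac{1871487}{1189}$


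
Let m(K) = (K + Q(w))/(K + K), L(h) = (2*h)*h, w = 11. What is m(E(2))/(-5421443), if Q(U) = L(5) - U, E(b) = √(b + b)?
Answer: -41/21685772 ≈ -1.8906e-6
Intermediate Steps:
E(b) = √2*√b (E(b) = √(2*b) = √2*√b)
L(h) = 2*h²
Q(U) = 50 - U (Q(U) = 2*5² - U = 2*25 - U = 50 - U)
m(K) = (39 + K)/(2*K) (m(K) = (K + (50 - 1*11))/(K + K) = (K + (50 - 11))/((2*K)) = (K + 39)*(1/(2*K)) = (39 + K)*(1/(2*K)) = (39 + K)/(2*K))
m(E(2))/(-5421443) = ((39 + √2*√2)/(2*((√2*√2))))/(-5421443) = ((½)*(39 + 2)/2)*(-1/5421443) = ((½)*(½)*41)*(-1/5421443) = (41/4)*(-1/5421443) = -41/21685772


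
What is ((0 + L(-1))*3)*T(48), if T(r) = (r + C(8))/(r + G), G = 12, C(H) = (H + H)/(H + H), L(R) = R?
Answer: -49/20 ≈ -2.4500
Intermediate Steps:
C(H) = 1 (C(H) = (2*H)/((2*H)) = (2*H)*(1/(2*H)) = 1)
T(r) = (1 + r)/(12 + r) (T(r) = (r + 1)/(r + 12) = (1 + r)/(12 + r))
((0 + L(-1))*3)*T(48) = ((0 - 1)*3)*((1 + 48)/(12 + 48)) = (-1*3)*(49/60) = -49/20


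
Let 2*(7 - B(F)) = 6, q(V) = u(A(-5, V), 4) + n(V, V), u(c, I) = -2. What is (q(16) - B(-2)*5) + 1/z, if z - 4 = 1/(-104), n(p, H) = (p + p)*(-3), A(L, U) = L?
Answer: -48866/415 ≈ -117.75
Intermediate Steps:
n(p, H) = -6*p (n(p, H) = (2*p)*(-3) = -6*p)
q(V) = -2 - 6*V
B(F) = 4 (B(F) = 7 - ½*6 = 7 - 3 = 4)
z = 415/104 (z = 4 + 1/(-104) = 4 - 1/104 = 415/104 ≈ 3.9904)
(q(16) - B(-2)*5) + 1/z = ((-2 - 6*16) - 4*5) + 1/(415/104) = ((-2 - 96) - 1*20) + 104/415 = (-98 - 20) + 104/415 = -118 + 104/415 = -48866/415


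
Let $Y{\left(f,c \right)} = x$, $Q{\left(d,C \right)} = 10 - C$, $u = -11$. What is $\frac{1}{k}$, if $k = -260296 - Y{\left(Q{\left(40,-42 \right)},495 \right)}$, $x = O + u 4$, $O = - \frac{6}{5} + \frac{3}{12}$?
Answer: $- \frac{20}{5205021} \approx -3.8424 \cdot 10^{-6}$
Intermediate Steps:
$O = - \frac{19}{20}$ ($O = \left(-6\right) \frac{1}{5} + 3 \cdot \frac{1}{12} = - \frac{6}{5} + \frac{1}{4} = - \frac{19}{20} \approx -0.95$)
$x = - \frac{899}{20}$ ($x = - \frac{19}{20} - 44 = - \frac{899}{20} \approx -44.95$)
$Y{\left(f,c \right)} = - \frac{899}{20}$
$k = - \frac{5205021}{20}$ ($k = -260296 - - \frac{899}{20} = -260296 + \frac{899}{20} = - \frac{5205021}{20} \approx -2.6025 \cdot 10^{5}$)
$\frac{1}{k} = \frac{1}{- \frac{5205021}{20}} = - \frac{20}{5205021}$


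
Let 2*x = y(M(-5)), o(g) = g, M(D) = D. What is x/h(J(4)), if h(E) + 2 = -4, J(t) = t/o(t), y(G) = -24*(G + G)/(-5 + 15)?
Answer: -2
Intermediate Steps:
y(G) = -24*G/5
J(t) = 1 (J(t) = t/t = 1)
h(E) = -6 (h(E) = -2 - 4 = -6)
x = 12 (x = (-24/5*(-5))/2 = (½)*24 = 12)
x/h(J(4)) = 12/(-6) = 12*(-⅙) = -2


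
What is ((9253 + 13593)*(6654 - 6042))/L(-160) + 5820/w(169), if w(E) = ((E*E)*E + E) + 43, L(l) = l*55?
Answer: -2812089971033/1769907700 ≈ -1588.8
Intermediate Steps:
L(l) = 55*l
w(E) = 43 + E + E³ (w(E) = (E²*E + E) + 43 = (E³ + E) + 43 = (E + E³) + 43 = 43 + E + E³)
((9253 + 13593)*(6654 - 6042))/L(-160) + 5820/w(169) = ((9253 + 13593)*(6654 - 6042))/((55*(-160))) + 5820/(43 + 169 + 169³) = (22846*612)/(-8800) + 5820/(43 + 169 + 4826809) = 13981752*(-1/8800) + 5820/4827021 = -1747719/1100 + 5820*(1/4827021) = -1747719/1100 + 1940/1609007 = -2812089971033/1769907700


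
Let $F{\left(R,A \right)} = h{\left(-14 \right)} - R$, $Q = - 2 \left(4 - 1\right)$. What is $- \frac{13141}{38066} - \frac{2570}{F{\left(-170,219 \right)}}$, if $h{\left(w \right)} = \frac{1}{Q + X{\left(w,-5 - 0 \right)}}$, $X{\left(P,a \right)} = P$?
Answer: $- \frac{2001258659}{129386334} \approx -15.467$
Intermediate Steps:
$Q = -6$ ($Q = \left(-2\right) 3 = -6$)
$h{\left(w \right)} = \frac{1}{-6 + w}$
$F{\left(R,A \right)} = - \frac{1}{20} - R$ ($F{\left(R,A \right)} = \frac{1}{-6 - 14} - R = \frac{1}{-20} - R = - \frac{1}{20} - R$)
$- \frac{13141}{38066} - \frac{2570}{F{\left(-170,219 \right)}} = - \frac{13141}{38066} - \frac{2570}{- \frac{1}{20} - -170} = \left(-13141\right) \frac{1}{38066} - \frac{2570}{- \frac{1}{20} + 170} = - \frac{13141}{38066} - \frac{2570}{\frac{3399}{20}} = - \frac{13141}{38066} - \frac{51400}{3399} = - \frac{2001258659}{129386334}$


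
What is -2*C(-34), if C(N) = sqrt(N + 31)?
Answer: -2*I*sqrt(3) ≈ -3.4641*I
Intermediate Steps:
C(N) = sqrt(31 + N)
-2*C(-34) = -2*sqrt(31 - 34) = -2*I*sqrt(3)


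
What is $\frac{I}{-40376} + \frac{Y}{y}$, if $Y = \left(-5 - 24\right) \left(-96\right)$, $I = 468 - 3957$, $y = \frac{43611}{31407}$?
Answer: $\frac{1176837341289}{586945912} \approx 2005.0$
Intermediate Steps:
$y = \frac{14537}{10469}$ ($y = 43611 \cdot \frac{1}{31407} = \frac{14537}{10469} \approx 1.3886$)
$I = -3489$
$Y = 2784$ ($Y = \left(-29\right) \left(-96\right) = 2784$)
$\frac{I}{-40376} + \frac{Y}{y} = - \frac{3489}{-40376} + \frac{2784}{\frac{14537}{10469}} = \left(-3489\right) \left(- \frac{1}{40376}\right) + 2784 \cdot \frac{10469}{14537} = \frac{3489}{40376} + \frac{29145696}{14537} = \frac{1176837341289}{586945912}$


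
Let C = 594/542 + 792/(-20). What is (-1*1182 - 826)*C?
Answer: 104763384/1355 ≈ 77316.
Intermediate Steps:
C = -52173/1355 (C = 594*(1/542) + 792*(-1/20) = 297/271 - 198/5 = -52173/1355 ≈ -38.504)
(-1*1182 - 826)*C = (-1*1182 - 826)*(-52173/1355) = (-1182 - 826)*(-52173/1355) = -2008*(-52173/1355) = 104763384/1355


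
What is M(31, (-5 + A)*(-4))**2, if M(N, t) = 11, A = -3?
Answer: 121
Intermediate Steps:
M(31, (-5 + A)*(-4))**2 = 11**2 = 121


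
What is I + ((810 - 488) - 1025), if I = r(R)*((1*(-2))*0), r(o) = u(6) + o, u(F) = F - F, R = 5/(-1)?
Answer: -703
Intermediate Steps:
R = -5 (R = 5*(-1) = -5)
u(F) = 0
r(o) = o (r(o) = 0 + o = o)
I = 0 (I = -5*1*(-2)*0 = -(-10)*0 = -5*0 = 0)
I + ((810 - 488) - 1025) = 0 + ((810 - 488) - 1025) = 0 + (322 - 1025) = 0 - 703 = -703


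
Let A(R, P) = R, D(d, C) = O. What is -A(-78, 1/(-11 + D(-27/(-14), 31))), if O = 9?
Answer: 78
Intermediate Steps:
D(d, C) = 9
-A(-78, 1/(-11 + D(-27/(-14), 31))) = -1*(-78) = 78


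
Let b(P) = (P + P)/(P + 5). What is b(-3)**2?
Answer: 9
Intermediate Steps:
b(P) = 2*P/(5 + P) (b(P) = (2*P)/(5 + P) = 2*P/(5 + P))
b(-3)**2 = (2*(-3)/(5 - 3))**2 = (2*(-3)/2)**2 = (2*(-3)*(1/2))**2 = (-3)**2 = 9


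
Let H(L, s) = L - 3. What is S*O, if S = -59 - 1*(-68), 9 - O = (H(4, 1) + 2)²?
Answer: 0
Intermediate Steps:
H(L, s) = -3 + L
O = 0 (O = 9 - ((-3 + 4) + 2)² = 9 - (1 + 2)² = 9 - 1*3² = 9 - 1*9 = 9 - 9 = 0)
S = 9 (S = -59 + 68 = 9)
S*O = 9*0 = 0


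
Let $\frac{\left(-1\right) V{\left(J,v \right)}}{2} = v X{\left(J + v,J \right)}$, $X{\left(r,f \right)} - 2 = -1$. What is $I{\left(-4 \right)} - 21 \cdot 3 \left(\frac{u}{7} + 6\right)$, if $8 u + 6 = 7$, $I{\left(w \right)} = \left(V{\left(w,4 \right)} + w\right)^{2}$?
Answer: $- \frac{1881}{8} \approx -235.13$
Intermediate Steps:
$X{\left(r,f \right)} = 1$ ($X{\left(r,f \right)} = 2 - 1 = 1$)
$V{\left(J,v \right)} = - 2 v$ ($V{\left(J,v \right)} = - 2 v 1 = - 2 v$)
$I{\left(w \right)} = \left(-8 + w\right)^{2}$ ($I{\left(w \right)} = \left(\left(-2\right) 4 + w\right)^{2} = \left(-8 + w\right)^{2}$)
$u = \frac{1}{8}$ ($u = - \frac{3}{4} + \frac{1}{8} \cdot 7 = - \frac{3}{4} + \frac{7}{8} = \frac{1}{8} \approx 0.125$)
$I{\left(-4 \right)} - 21 \cdot 3 \left(\frac{u}{7} + 6\right) = \left(-8 - 4\right)^{2} - 21 \cdot 3 \left(\frac{1}{8 \cdot 7} + 6\right) = \left(-12\right)^{2} - 21 \cdot 3 \left(\frac{1}{8} \cdot \frac{1}{7} + 6\right) = 144 - 21 \cdot 3 \left(\frac{1}{56} + 6\right) = 144 - 21 \cdot 3 \cdot \frac{337}{56} = 144 - \frac{3033}{8} = - \frac{1881}{8}$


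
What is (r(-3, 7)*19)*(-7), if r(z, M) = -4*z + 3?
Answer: -1995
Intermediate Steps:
r(z, M) = 3 - 4*z
(r(-3, 7)*19)*(-7) = ((3 - 4*(-3))*19)*(-7) = ((3 + 12)*19)*(-7) = (15*19)*(-7) = 285*(-7) = -1995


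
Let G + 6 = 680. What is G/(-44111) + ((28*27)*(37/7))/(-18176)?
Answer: -47129545/200440384 ≈ -0.23513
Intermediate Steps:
G = 674 (G = -6 + 680 = 674)
G/(-44111) + ((28*27)*(37/7))/(-18176) = 674/(-44111) + ((28*27)*(37/7))/(-18176) = 674*(-1/44111) + (756*(37*(1/7)))*(-1/18176) = -674/44111 + (756*(37/7))*(-1/18176) = -674/44111 + 3996*(-1/18176) = -674/44111 - 999/4544 = -47129545/200440384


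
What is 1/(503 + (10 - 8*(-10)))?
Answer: 1/593 ≈ 0.0016863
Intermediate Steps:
1/(503 + (10 - 8*(-10))) = 1/(503 + (10 + 80)) = 1/(503 + 90) = 1/593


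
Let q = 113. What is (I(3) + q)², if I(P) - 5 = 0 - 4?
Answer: 12996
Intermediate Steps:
I(P) = 1 (I(P) = 5 + (0 - 4) = 5 - 4 = 1)
(I(3) + q)² = (1 + 113)² = 114² = 12996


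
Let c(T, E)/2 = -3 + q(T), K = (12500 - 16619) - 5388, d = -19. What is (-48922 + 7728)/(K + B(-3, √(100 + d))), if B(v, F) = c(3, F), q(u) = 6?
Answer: 41194/9501 ≈ 4.3358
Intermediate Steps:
K = -9507 (K = -4119 - 5388 = -9507)
c(T, E) = 6 (c(T, E) = 2*(-3 + 6) = 2*3 = 6)
B(v, F) = 6
(-48922 + 7728)/(K + B(-3, √(100 + d))) = (-48922 + 7728)/(-9507 + 6) = -41194/(-9501) = -41194*(-1/9501) = 41194/9501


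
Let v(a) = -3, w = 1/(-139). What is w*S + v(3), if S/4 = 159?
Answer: -1053/139 ≈ -7.5755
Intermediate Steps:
w = -1/139 ≈ -0.0071942
S = 636 (S = 4*159 = 636)
w*S + v(3) = -1/139*636 - 3 = -636/139 - 3 = -1053/139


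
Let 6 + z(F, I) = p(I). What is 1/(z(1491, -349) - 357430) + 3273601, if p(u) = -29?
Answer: 1170197781464/357465 ≈ 3.2736e+6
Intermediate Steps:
z(F, I) = -35 (z(F, I) = -6 - 29 = -35)
1/(z(1491, -349) - 357430) + 3273601 = 1/(-35 - 357430) + 3273601 = 1/(-357465) + 3273601 = -1/357465 + 3273601 = 1170197781464/357465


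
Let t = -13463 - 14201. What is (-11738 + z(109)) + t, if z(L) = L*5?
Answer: -38857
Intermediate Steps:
z(L) = 5*L
t = -27664
(-11738 + z(109)) + t = (-11738 + 5*109) - 27664 = (-11738 + 545) - 27664 = -11193 - 27664 = -38857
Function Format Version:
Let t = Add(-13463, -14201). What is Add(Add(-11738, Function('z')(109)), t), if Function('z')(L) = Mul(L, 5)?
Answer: -38857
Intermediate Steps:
Function('z')(L) = Mul(5, L)
t = -27664
Add(Add(-11738, Function('z')(109)), t) = Add(Add(-11738, Mul(5, 109)), -27664) = Add(Add(-11738, 545), -27664) = Add(-11193, -27664) = -38857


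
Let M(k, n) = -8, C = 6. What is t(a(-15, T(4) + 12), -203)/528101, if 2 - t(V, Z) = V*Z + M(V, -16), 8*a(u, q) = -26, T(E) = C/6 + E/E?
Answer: -2599/2112404 ≈ -0.0012304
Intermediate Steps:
T(E) = 2 (T(E) = 6/6 + E/E = 6*(1/6) + 1 = 1 + 1 = 2)
a(u, q) = -13/4 (a(u, q) = (1/8)*(-26) = -13/4)
t(V, Z) = 10 - V*Z (t(V, Z) = 2 - (V*Z - 8) = 2 - (-8 + V*Z) = 2 + (8 - V*Z) = 10 - V*Z)
t(a(-15, T(4) + 12), -203)/528101 = (10 - 1*(-13/4)*(-203))/528101 = (10 - 2639/4)*(1/528101) = -2599/4*1/528101 = -2599/2112404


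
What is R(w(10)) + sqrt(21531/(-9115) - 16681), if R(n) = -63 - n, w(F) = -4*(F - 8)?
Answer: -55 + I*sqrt(1386107531290)/9115 ≈ -55.0 + 129.16*I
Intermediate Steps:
w(F) = 32 - 4*F (w(F) = -4*(-8 + F) = 32 - 4*F)
R(w(10)) + sqrt(21531/(-9115) - 16681) = (-63 - (32 - 4*10)) + sqrt(21531/(-9115) - 16681) = (-63 - (32 - 40)) + sqrt(21531*(-1/9115) - 16681) = (-63 - 1*(-8)) + sqrt(-21531/9115 - 16681) = (-63 + 8) + sqrt(-152068846/9115) = -55 + I*sqrt(1386107531290)/9115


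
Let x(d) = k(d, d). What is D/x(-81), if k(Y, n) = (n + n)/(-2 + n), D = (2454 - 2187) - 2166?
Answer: -17513/18 ≈ -972.94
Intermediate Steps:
D = -1899 (D = 267 - 2166 = -1899)
k(Y, n) = 2*n/(-2 + n) (k(Y, n) = (2*n)/(-2 + n) = 2*n/(-2 + n))
x(d) = 2*d/(-2 + d)
D/x(-81) = -1899/(2*(-81)/(-2 - 81)) = -1899/(2*(-81)/(-83)) = -1899/(2*(-81)*(-1/83)) = -1899/162/83 = -1899*83/162 = -17513/18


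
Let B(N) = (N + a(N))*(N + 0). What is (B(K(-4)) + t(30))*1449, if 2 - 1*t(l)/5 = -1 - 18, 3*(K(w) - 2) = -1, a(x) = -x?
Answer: 152145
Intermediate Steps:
K(w) = 5/3 (K(w) = 2 + (⅓)*(-1) = 2 - ⅓ = 5/3)
B(N) = 0 (B(N) = (N - N)*(N + 0) = 0*N = 0)
t(l) = 105 (t(l) = 10 - 5*(-1 - 18) = 10 - 5*(-19) = 10 + 95 = 105)
(B(K(-4)) + t(30))*1449 = (0 + 105)*1449 = 105*1449 = 152145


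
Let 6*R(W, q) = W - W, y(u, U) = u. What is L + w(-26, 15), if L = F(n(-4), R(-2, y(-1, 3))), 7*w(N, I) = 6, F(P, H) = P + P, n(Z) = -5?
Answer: -64/7 ≈ -9.1429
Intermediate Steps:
R(W, q) = 0 (R(W, q) = (W - W)/6 = (1/6)*0 = 0)
F(P, H) = 2*P
w(N, I) = 6/7 (w(N, I) = (1/7)*6 = 6/7)
L = -10 (L = 2*(-5) = -10)
L + w(-26, 15) = -10 + 6/7 = -64/7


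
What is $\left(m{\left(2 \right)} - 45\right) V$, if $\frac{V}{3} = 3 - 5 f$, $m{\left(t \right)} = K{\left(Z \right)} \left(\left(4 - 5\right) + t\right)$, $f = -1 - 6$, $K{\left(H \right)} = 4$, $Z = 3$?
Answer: $-4674$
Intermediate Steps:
$f = -7$ ($f = -1 - 6 = -7$)
$m{\left(t \right)} = -4 + 4 t$ ($m{\left(t \right)} = 4 \left(\left(4 - 5\right) + t\right) = 4 \left(-1 + t\right) = -4 + 4 t$)
$V = 114$ ($V = 3 \left(3 - -35\right) = 3 \left(3 + 35\right) = 3 \cdot 38 = 114$)
$\left(m{\left(2 \right)} - 45\right) V = \left(\left(-4 + 4 \cdot 2\right) - 45\right) 114 = \left(\left(-4 + 8\right) - 45\right) 114 = \left(4 - 45\right) 114 = \left(-41\right) 114 = -4674$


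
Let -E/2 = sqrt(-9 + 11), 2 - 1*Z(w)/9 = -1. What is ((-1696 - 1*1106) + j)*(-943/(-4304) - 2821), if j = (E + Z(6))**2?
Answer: 25070423665/4304 + 327797307*sqrt(2)/1076 ≈ 6.2557e+6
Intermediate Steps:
Z(w) = 27 (Z(w) = 18 - 9*(-1) = 18 + 9 = 27)
E = -2*sqrt(2) (E = -2*sqrt(-9 + 11) = -2*sqrt(2) ≈ -2.8284)
j = (27 - 2*sqrt(2))**2 (j = (-2*sqrt(2) + 27)**2 = (27 - 2*sqrt(2))**2 ≈ 584.26)
((-1696 - 1*1106) + j)*(-943/(-4304) - 2821) = ((-1696 - 1*1106) + (737 - 108*sqrt(2)))*(-943/(-4304) - 2821) = ((-1696 - 1106) + (737 - 108*sqrt(2)))*(-943*(-1/4304) - 2821) = (-2802 + (737 - 108*sqrt(2)))*(943/4304 - 2821) = (-2065 - 108*sqrt(2))*(-12140641/4304) = 25070423665/4304 + 327797307*sqrt(2)/1076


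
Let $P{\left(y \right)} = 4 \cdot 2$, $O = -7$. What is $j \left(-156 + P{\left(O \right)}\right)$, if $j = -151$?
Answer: $22348$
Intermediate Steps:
$P{\left(y \right)} = 8$
$j \left(-156 + P{\left(O \right)}\right) = - 151 \left(-156 + 8\right) = \left(-151\right) \left(-148\right) = 22348$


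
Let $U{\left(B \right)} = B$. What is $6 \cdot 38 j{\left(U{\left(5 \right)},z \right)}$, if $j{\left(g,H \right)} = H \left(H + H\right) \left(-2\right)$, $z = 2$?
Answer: $-3648$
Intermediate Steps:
$j{\left(g,H \right)} = - 4 H^{2}$ ($j{\left(g,H \right)} = H 2 H \left(-2\right) = 2 H^{2} \left(-2\right) = - 4 H^{2}$)
$6 \cdot 38 j{\left(U{\left(5 \right)},z \right)} = 6 \cdot 38 \left(- 4 \cdot 2^{2}\right) = 228 \left(\left(-4\right) 4\right) = 228 \left(-16\right) = -3648$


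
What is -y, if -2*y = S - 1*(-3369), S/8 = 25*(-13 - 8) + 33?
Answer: -567/2 ≈ -283.50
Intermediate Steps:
S = -3936 (S = 8*(25*(-13 - 8) + 33) = 8*(25*(-21) + 33) = 8*(-525 + 33) = 8*(-492) = -3936)
y = 567/2 (y = -(-3936 - 1*(-3369))/2 = -(-3936 + 3369)/2 = -½*(-567) = 567/2 ≈ 283.50)
-y = -1*567/2 = -567/2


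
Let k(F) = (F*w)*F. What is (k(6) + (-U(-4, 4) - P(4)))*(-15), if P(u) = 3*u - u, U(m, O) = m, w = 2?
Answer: -1020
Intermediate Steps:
P(u) = 2*u
k(F) = 2*F² (k(F) = (F*2)*F = (2*F)*F = 2*F²)
(k(6) + (-U(-4, 4) - P(4)))*(-15) = (2*6² + (-1*(-4) - 2*4))*(-15) = (2*36 + (4 - 1*8))*(-15) = (72 + (4 - 8))*(-15) = (72 - 4)*(-15) = 68*(-15) = -1020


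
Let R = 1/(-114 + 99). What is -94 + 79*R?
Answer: -1489/15 ≈ -99.267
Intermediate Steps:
R = -1/15 (R = 1/(-15) = -1/15 ≈ -0.066667)
-94 + 79*R = -94 + 79*(-1/15) = -94 - 79/15 = -1489/15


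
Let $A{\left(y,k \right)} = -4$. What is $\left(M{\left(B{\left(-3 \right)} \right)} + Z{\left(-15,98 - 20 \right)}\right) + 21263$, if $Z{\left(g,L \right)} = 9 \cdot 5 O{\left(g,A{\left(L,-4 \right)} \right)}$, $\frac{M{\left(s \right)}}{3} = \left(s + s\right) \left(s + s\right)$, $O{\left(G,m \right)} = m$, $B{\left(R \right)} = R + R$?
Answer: $21515$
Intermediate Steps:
$B{\left(R \right)} = 2 R$
$M{\left(s \right)} = 12 s^{2}$ ($M{\left(s \right)} = 3 \left(s + s\right) \left(s + s\right) = 3 \cdot 2 s 2 s = 3 \cdot 4 s^{2} = 12 s^{2}$)
$Z{\left(g,L \right)} = -180$ ($Z{\left(g,L \right)} = 9 \cdot 5 \left(-4\right) = 45 \left(-4\right) = -180$)
$\left(M{\left(B{\left(-3 \right)} \right)} + Z{\left(-15,98 - 20 \right)}\right) + 21263 = \left(12 \left(2 \left(-3\right)\right)^{2} - 180\right) + 21263 = \left(12 \left(-6\right)^{2} - 180\right) + 21263 = \left(12 \cdot 36 - 180\right) + 21263 = \left(432 - 180\right) + 21263 = 252 + 21263 = 21515$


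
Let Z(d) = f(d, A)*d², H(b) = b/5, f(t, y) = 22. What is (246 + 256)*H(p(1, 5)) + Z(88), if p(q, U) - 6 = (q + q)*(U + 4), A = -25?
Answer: 863888/5 ≈ 1.7278e+5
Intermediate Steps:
p(q, U) = 6 + 2*q*(4 + U) (p(q, U) = 6 + (q + q)*(U + 4) = 6 + (2*q)*(4 + U) = 6 + 2*q*(4 + U))
H(b) = b/5 (H(b) = b*(⅕) = b/5)
Z(d) = 22*d²
(246 + 256)*H(p(1, 5)) + Z(88) = (246 + 256)*((6 + 8*1 + 2*5*1)/5) + 22*88² = 502*((6 + 8 + 10)/5) + 22*7744 = 502*((⅕)*24) + 170368 = 502*(24/5) + 170368 = 12048/5 + 170368 = 863888/5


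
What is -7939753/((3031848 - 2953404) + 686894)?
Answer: -7939753/765338 ≈ -10.374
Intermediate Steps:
-7939753/((3031848 - 2953404) + 686894) = -7939753/(78444 + 686894) = -7939753/765338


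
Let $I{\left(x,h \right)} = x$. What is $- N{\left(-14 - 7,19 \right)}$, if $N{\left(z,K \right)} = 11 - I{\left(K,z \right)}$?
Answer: $8$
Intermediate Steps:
$N{\left(z,K \right)} = 11 - K$
$- N{\left(-14 - 7,19 \right)} = - (11 - 19) = \left(-1\right) \left(-8\right) = 8$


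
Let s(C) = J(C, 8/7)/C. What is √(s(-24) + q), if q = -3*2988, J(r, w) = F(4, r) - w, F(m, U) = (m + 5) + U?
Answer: I*√63245238/84 ≈ 94.675*I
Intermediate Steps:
F(m, U) = 5 + U + m (F(m, U) = (5 + m) + U = 5 + U + m)
J(r, w) = 9 + r - w (J(r, w) = (5 + r + 4) - w = (9 + r) - w = 9 + r - w)
q = -8964
s(C) = (55/7 + C)/C (s(C) = (9 + C - 8/7)/C = (55/7 + C)/C)
√(s(-24) + q) = √((55/7 - 24)/(-24) - 8964) = √(-1/24*(-113/7) - 8964) = √(113/168 - 8964) = √(-1505839/168) = I*√63245238/84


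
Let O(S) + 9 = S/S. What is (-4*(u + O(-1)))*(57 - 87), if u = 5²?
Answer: 2040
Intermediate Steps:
O(S) = -8 (O(S) = -9 + S/S = -9 + 1 = -8)
u = 25
(-4*(u + O(-1)))*(57 - 87) = (-4*(25 - 8))*(57 - 87) = -4*17*(-30) = -68*(-30) = 2040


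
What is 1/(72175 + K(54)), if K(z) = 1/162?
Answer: 162/11692351 ≈ 1.3855e-5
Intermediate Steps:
K(z) = 1/162
1/(72175 + K(54)) = 1/(72175 + 1/162) = 1/(11692351/162) = 162/11692351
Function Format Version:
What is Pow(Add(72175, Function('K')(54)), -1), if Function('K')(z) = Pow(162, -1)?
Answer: Rational(162, 11692351) ≈ 1.3855e-5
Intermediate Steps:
Function('K')(z) = Rational(1, 162)
Pow(Add(72175, Function('K')(54)), -1) = Pow(Add(72175, Rational(1, 162)), -1) = Pow(Rational(11692351, 162), -1) = Rational(162, 11692351)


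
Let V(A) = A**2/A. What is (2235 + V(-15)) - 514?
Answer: 1706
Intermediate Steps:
V(A) = A
(2235 + V(-15)) - 514 = (2235 - 15) - 514 = 2220 - 514 = 1706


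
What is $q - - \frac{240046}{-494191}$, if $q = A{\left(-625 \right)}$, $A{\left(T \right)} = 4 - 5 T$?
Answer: $\frac{1546083593}{494191} \approx 3128.5$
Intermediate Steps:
$q = 3129$ ($q = 4 - -3125 = 4 + 3125 = 3129$)
$q - - \frac{240046}{-494191} = 3129 - - \frac{240046}{-494191} = 3129 - \left(-240046\right) \left(- \frac{1}{494191}\right) = 3129 - \frac{240046}{494191} = \frac{1546083593}{494191}$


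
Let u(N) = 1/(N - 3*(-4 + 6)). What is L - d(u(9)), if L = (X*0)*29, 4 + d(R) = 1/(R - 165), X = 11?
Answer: 1979/494 ≈ 4.0061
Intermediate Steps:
u(N) = 1/(-6 + N) (u(N) = 1/(N - 3*2) = 1/(N - 6) = 1/(-6 + N))
d(R) = -4 + 1/(-165 + R) (d(R) = -4 + 1/(R - 165) = -4 + 1/(-165 + R))
L = 0 (L = (11*0)*29 = 0*29 = 0)
L - d(u(9)) = 0 - (661 - 4/(-6 + 9))/(-165 + 1/(-6 + 9)) = 0 - (661 - 4/3)/(-165 + 1/3) = 0 - (661 - 4*⅓)/(-165 + ⅓) = 0 - (661 - 4/3)/(-494/3) = 0 - (-3)*1979/(494*3) = 0 - 1*(-1979/494) = 0 + 1979/494 = 1979/494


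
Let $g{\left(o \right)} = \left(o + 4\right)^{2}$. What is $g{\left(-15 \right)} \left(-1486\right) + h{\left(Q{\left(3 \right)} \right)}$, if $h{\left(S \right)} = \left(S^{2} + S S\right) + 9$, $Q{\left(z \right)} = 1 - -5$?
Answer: $-179725$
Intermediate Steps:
$Q{\left(z \right)} = 6$ ($Q{\left(z \right)} = 1 + 5 = 6$)
$g{\left(o \right)} = \left(4 + o\right)^{2}$
$h{\left(S \right)} = 9 + 2 S^{2}$ ($h{\left(S \right)} = \left(S^{2} + S^{2}\right) + 9 = 2 S^{2} + 9 = 9 + 2 S^{2}$)
$g{\left(-15 \right)} \left(-1486\right) + h{\left(Q{\left(3 \right)} \right)} = \left(4 - 15\right)^{2} \left(-1486\right) + \left(9 + 2 \cdot 6^{2}\right) = \left(-11\right)^{2} \left(-1486\right) + \left(9 + 2 \cdot 36\right) = 121 \left(-1486\right) + \left(9 + 72\right) = -179806 + 81 = -179725$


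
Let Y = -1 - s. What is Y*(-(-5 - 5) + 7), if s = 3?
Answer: -68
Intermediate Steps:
Y = -4 (Y = -1 - 1*3 = -1 - 3 = -4)
Y*(-(-5 - 5) + 7) = -4*(-(-5 - 5) + 7) = -4*(-1*(-10) + 7) = -4*(10 + 7) = -4*17 = -68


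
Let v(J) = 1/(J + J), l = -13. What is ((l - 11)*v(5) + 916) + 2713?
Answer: 18133/5 ≈ 3626.6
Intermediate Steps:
v(J) = 1/(2*J)
((l - 11)*v(5) + 916) + 2713 = ((-13 - 11)*((½)/5) + 916) + 2713 = (-12/5 + 916) + 2713 = 4568/5 + 2713 = 18133/5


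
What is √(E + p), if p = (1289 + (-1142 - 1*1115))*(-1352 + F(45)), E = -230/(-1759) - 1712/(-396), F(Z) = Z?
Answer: √4262967605835862/58047 ≈ 1124.8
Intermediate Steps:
E = 775622/174141 (E = -230*(-1/1759) - 1712*(-1/396) = 230/1759 + 428/99 = 775622/174141 ≈ 4.4540)
p = 1265176 (p = (1289 + (-1142 - 1*1115))*(-1352 + 45) = (1289 + (-1142 - 1115))*(-1307) = (1289 - 2257)*(-1307) = -968*(-1307) = 1265176)
√(E + p) = √(775622/174141 + 1265176) = √(220319789438/174141) = √4262967605835862/58047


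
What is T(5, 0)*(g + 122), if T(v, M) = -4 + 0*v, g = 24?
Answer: -584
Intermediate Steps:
T(v, M) = -4 (T(v, M) = -4 + 0 = -4)
T(5, 0)*(g + 122) = -4*(24 + 122) = -4*146 = -584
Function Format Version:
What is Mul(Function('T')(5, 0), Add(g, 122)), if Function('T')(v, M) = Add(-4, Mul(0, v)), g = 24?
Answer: -584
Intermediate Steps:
Function('T')(v, M) = -4 (Function('T')(v, M) = Add(-4, 0) = -4)
Mul(Function('T')(5, 0), Add(g, 122)) = Mul(-4, Add(24, 122)) = Mul(-4, 146) = -584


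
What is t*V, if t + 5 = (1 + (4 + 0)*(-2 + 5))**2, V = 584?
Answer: 95776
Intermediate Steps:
t = 164 (t = -5 + (1 + (4 + 0)*(-2 + 5))**2 = -5 + (1 + 4*3)**2 = -5 + (1 + 12)**2 = -5 + 13**2 = -5 + 169 = 164)
t*V = 164*584 = 95776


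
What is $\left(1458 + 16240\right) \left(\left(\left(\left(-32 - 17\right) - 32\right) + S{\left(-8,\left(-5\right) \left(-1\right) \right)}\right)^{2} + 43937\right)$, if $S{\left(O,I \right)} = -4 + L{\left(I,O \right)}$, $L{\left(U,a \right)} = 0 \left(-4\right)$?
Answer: $905465076$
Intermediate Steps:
$L{\left(U,a \right)} = 0$
$S{\left(O,I \right)} = -4$ ($S{\left(O,I \right)} = -4 + 0 = -4$)
$\left(1458 + 16240\right) \left(\left(\left(\left(-32 - 17\right) - 32\right) + S{\left(-8,\left(-5\right) \left(-1\right) \right)}\right)^{2} + 43937\right) = \left(1458 + 16240\right) \left(\left(\left(\left(-32 - 17\right) - 32\right) - 4\right)^{2} + 43937\right) = 17698 \left(\left(\left(-49 - 32\right) - 4\right)^{2} + 43937\right) = 17698 \left(\left(-81 - 4\right)^{2} + 43937\right) = 17698 \left(\left(-85\right)^{2} + 43937\right) = 17698 \left(7225 + 43937\right) = 17698 \cdot 51162 = 905465076$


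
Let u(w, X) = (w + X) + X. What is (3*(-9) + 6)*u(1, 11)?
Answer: -483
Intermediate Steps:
u(w, X) = w + 2*X (u(w, X) = (X + w) + X = w + 2*X)
(3*(-9) + 6)*u(1, 11) = (3*(-9) + 6)*(1 + 2*11) = (-27 + 6)*(1 + 22) = -21*23 = -483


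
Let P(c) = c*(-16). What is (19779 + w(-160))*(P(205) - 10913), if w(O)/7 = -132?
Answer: -267609015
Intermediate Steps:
w(O) = -924 (w(O) = 7*(-132) = -924)
P(c) = -16*c
(19779 + w(-160))*(P(205) - 10913) = (19779 - 924)*(-16*205 - 10913) = 18855*(-3280 - 10913) = 18855*(-14193) = -267609015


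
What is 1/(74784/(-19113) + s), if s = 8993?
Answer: 6371/57269475 ≈ 0.00011125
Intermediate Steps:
1/(74784/(-19113) + s) = 1/(74784/(-19113) + 8993) = 1/(74784*(-1/19113) + 8993) = 1/(-24928/6371 + 8993) = 1/(57269475/6371) = 6371/57269475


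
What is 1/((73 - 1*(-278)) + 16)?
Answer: 1/367 ≈ 0.0027248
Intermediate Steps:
1/((73 - 1*(-278)) + 16) = 1/((73 + 278) + 16) = 1/(351 + 16) = 1/367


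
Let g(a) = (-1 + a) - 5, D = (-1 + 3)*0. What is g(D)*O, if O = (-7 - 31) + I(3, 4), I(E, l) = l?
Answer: 204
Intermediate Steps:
O = -34 (O = (-7 - 31) + 4 = -38 + 4 = -34)
D = 0 (D = 2*0 = 0)
g(a) = -6 + a
g(D)*O = (-6 + 0)*(-34) = -6*(-34) = 204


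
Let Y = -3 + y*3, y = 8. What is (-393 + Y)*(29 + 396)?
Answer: -158100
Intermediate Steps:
Y = 21 (Y = -3 + 8*3 = -3 + 24 = 21)
(-393 + Y)*(29 + 396) = (-393 + 21)*(29 + 396) = -372*425 = -158100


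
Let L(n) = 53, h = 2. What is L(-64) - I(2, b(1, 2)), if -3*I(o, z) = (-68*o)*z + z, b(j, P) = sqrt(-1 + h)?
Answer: 8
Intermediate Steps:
b(j, P) = 1 (b(j, P) = sqrt(-1 + 2) = sqrt(1) = 1)
I(o, z) = -z/3 + 68*o*z/3 (I(o, z) = -((-68*o)*z + z)/3 = -(-68*o*z + z)/3 = -(z - 68*o*z)/3 = -z/3 + 68*o*z/3)
L(-64) - I(2, b(1, 2)) = 53 - (-1 + 68*2)/3 = 53 - (-1 + 136)/3 = 53 - 135/3 = 53 - 1*45 = 53 - 45 = 8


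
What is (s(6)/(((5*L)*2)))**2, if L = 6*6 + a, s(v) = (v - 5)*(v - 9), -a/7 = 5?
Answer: 9/100 ≈ 0.090000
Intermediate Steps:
a = -35 (a = -7*5 = -35)
s(v) = (-9 + v)*(-5 + v) (s(v) = (-5 + v)*(-9 + v) = (-9 + v)*(-5 + v))
L = 1 (L = 6*6 - 35 = 36 - 35 = 1)
(s(6)/(((5*L)*2)))**2 = ((45 + 6**2 - 14*6)/(((5*1)*2)))**2 = ((45 + 36 - 84)/((5*2)))**2 = (-3/10)**2 = 9/100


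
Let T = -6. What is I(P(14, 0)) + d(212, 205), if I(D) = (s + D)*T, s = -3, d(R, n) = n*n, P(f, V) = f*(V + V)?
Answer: 42043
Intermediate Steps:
P(f, V) = 2*V*f (P(f, V) = f*(2*V) = 2*V*f)
d(R, n) = n²
I(D) = 18 - 6*D (I(D) = (-3 + D)*(-6) = 18 - 6*D)
I(P(14, 0)) + d(212, 205) = (18 - 12*0*14) + 205² = (18 - 6*0) + 42025 = (18 + 0) + 42025 = 18 + 42025 = 42043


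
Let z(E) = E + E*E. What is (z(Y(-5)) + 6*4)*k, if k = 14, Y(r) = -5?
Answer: 616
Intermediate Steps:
z(E) = E + E²
(z(Y(-5)) + 6*4)*k = (-5*(1 - 5) + 6*4)*14 = (-5*(-4) + 24)*14 = (20 + 24)*14 = 44*14 = 616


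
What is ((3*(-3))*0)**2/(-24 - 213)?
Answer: 0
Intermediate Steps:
((3*(-3))*0)**2/(-24 - 213) = (-9*0)**2/(-237) = -1/237*0**2 = -1/237*0 = 0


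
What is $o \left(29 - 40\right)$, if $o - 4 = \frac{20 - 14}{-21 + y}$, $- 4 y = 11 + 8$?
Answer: $- \frac{4268}{103} \approx -41.437$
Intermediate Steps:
$y = - \frac{19}{4}$ ($y = - \frac{11 + 8}{4} = \left(- \frac{1}{4}\right) 19 = - \frac{19}{4} \approx -4.75$)
$o = \frac{388}{103}$ ($o = 4 + \frac{20 - 14}{-21 - \frac{19}{4}} = 4 + \frac{6}{- \frac{103}{4}} = 4 + 6 \left(- \frac{4}{103}\right) = 4 - \frac{24}{103} = \frac{388}{103} \approx 3.767$)
$o \left(29 - 40\right) = \frac{388 \left(29 - 40\right)}{103} = \frac{388}{103} \left(-11\right) = - \frac{4268}{103}$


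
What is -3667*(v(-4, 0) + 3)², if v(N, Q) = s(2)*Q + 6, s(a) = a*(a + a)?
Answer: -297027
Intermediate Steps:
s(a) = 2*a² (s(a) = a*(2*a) = 2*a²)
v(N, Q) = 6 + 8*Q (v(N, Q) = (2*2²)*Q + 6 = (2*4)*Q + 6 = 8*Q + 6 = 6 + 8*Q)
-3667*(v(-4, 0) + 3)² = -3667*((6 + 8*0) + 3)² = -3667*((6 + 0) + 3)² = -3667*(6 + 3)² = -3667*9² = -3667*81 = -297027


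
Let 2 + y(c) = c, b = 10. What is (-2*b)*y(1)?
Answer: 20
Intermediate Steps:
y(c) = -2 + c
(-2*b)*y(1) = (-2*10)*(-2 + 1) = -20*(-1) = 20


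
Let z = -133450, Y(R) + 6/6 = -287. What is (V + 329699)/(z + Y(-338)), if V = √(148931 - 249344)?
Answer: -329699/133738 - 3*I*√11157/133738 ≈ -2.4653 - 0.0023694*I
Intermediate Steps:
Y(R) = -288 (Y(R) = -1 - 287 = -288)
V = 3*I*√11157 (V = √(-100413) = 3*I*√11157 ≈ 316.88*I)
(V + 329699)/(z + Y(-338)) = (3*I*√11157 + 329699)/(-133450 - 288) = (329699 + 3*I*√11157)/(-133738) = (329699 + 3*I*√11157)*(-1/133738) = -329699/133738 - 3*I*√11157/133738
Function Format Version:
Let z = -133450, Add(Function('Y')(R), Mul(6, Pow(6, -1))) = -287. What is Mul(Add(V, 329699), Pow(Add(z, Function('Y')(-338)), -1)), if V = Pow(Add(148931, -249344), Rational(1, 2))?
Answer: Add(Rational(-329699, 133738), Mul(Rational(-3, 133738), I, Pow(11157, Rational(1, 2)))) ≈ Add(-2.4653, Mul(-0.0023694, I))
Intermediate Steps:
Function('Y')(R) = -288 (Function('Y')(R) = Add(-1, -287) = -288)
V = Mul(3, I, Pow(11157, Rational(1, 2))) (V = Pow(-100413, Rational(1, 2)) = Mul(3, I, Pow(11157, Rational(1, 2))) ≈ Mul(316.88, I))
Mul(Add(V, 329699), Pow(Add(z, Function('Y')(-338)), -1)) = Mul(Add(Mul(3, I, Pow(11157, Rational(1, 2))), 329699), Pow(Add(-133450, -288), -1)) = Mul(Add(329699, Mul(3, I, Pow(11157, Rational(1, 2)))), Pow(-133738, -1)) = Mul(Add(329699, Mul(3, I, Pow(11157, Rational(1, 2)))), Rational(-1, 133738)) = Add(Rational(-329699, 133738), Mul(Rational(-3, 133738), I, Pow(11157, Rational(1, 2))))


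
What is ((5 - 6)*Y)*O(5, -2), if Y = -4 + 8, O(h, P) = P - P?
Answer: 0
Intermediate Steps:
O(h, P) = 0
Y = 4
((5 - 6)*Y)*O(5, -2) = ((5 - 6)*4)*0 = -1*4*0 = -4*0 = 0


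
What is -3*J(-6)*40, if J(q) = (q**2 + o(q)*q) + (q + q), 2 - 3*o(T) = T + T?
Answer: 480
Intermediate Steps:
o(T) = 2/3 - 2*T/3 (o(T) = 2/3 - (T + T)/3 = 2/3 - 2*T/3)
J(q) = q**2 + 2*q + q*(2/3 - 2*q/3) (J(q) = (q**2 + (2/3 - 2*q/3)*q) + (q + q) = (q**2 + q*(2/3 - 2*q/3)) + 2*q = q**2 + 2*q + q*(2/3 - 2*q/3))
-3*J(-6)*40 = -(-6)*(8 - 6)*40 = -(-6)*2*40 = -3*(-4)*40 = 12*40 = 480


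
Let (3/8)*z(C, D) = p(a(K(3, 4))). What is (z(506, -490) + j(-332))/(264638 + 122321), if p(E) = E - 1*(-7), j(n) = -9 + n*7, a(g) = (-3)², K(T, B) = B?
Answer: -6871/1160877 ≈ -0.0059188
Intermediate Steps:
a(g) = 9
j(n) = -9 + 7*n
p(E) = 7 + E (p(E) = E + 7 = 7 + E)
z(C, D) = 128/3 (z(C, D) = 8*(7 + 9)/3 = (8/3)*16 = 128/3)
(z(506, -490) + j(-332))/(264638 + 122321) = (128/3 + (-9 + 7*(-332)))/(264638 + 122321) = (128/3 + (-9 - 2324))/386959 = (128/3 - 2333)*(1/386959) = -6871/3*1/386959 = -6871/1160877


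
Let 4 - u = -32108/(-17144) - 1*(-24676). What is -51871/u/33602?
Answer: 111159553/1776743031419 ≈ 6.2564e-5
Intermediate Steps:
u = -105752219/4286 (u = 4 - (-32108/(-17144) - 1*(-24676)) = 4 - (-32108*(-1/17144) + 24676) = 4 - (8027/4286 + 24676) = 4 - 1*105769363/4286 = 4 - 105769363/4286 = -105752219/4286 ≈ -24674.)
-51871/u/33602 = -51871/(-105752219/4286)/33602 = -51871*(-4286/105752219)*(1/33602) = (222319106/105752219)*(1/33602) = 111159553/1776743031419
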